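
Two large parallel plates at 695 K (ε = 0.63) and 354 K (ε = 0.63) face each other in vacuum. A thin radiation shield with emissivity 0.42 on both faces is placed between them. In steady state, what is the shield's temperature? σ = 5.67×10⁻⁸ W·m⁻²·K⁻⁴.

In steady state the net flux on the hot side equals that on the cold side.
σ(T₁⁴−T_s⁴)/D₁ = σ(T_s⁴−T₂⁴)/D₂, with D₁ = 1/ε₁+1/ε_s−1 = 2.968, D₂ = 1/ε_s+1/ε₂−1 = 2.968.
Solve for T_s⁴: T_s⁴ = (D₂·T₁⁴ + D₁·T₂⁴)/(D₁+D₂) = 1.245×10¹¹ K⁴.

T_s ≈ 594 K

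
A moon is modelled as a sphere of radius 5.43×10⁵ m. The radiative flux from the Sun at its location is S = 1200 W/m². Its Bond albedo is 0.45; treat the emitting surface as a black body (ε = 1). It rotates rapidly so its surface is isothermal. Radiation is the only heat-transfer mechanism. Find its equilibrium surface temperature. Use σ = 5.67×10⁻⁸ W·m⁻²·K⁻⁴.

T ≈ 232 K

At equilibrium, absorbed power = emitted power.
Absorbing cross-section = πr² = 9.263×10¹¹ m²; emitting surface = 4πr² = 3.705×10¹² m² (ratio 4).
(1−a)S·A_cross = εσ·A_surf·T⁴  ⇒  T⁴ = (1−a)S/(4σ).
T⁴ = 0.550·1200/(4·5.67×10⁻⁸) = 2.910×10⁹ K⁴.
T = (2.910×10⁹)^(1/4).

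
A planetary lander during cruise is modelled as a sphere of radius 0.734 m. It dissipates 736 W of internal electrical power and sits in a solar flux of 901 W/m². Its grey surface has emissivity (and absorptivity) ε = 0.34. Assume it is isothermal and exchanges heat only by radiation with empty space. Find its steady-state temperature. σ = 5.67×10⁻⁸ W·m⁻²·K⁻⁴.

T ≈ 313 K

At steady state, absorbed solar power + internal power = radiated power.
Absorbed: α·S·A_cross = 0.34·901·1.693 = 518.5 W (cross-section πr²).
Total input = 518.5 + 736 = 1254 W.
Radiated: εσ·A_surf·T⁴ with A_surf = 4πr² = 6.770 m².
T⁴ = 1254/(0.34·5.67×10⁻⁸·6.770) = 9.612×10⁹ K⁴.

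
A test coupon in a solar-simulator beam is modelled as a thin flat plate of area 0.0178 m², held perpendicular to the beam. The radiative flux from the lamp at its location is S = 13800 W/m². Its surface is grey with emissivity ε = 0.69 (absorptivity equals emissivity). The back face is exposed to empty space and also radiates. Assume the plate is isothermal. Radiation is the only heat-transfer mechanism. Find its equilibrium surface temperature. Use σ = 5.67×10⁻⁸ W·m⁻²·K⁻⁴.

T ≈ 591 K

At equilibrium, absorbed power = emitted power.
Absorbing cross-section = A = 0.01780 m²; emitting surface = 2A = 0.03560 m² (ratio 2).
εS·A_cross = εσ·A_surf·T⁴  ⇒  T⁴ = S/(2σ)   (ε cancels).
T⁴ = 13800/(2·5.67×10⁻⁸) = 1.217×10¹¹ K⁴.
T = (1.217×10¹¹)^(1/4).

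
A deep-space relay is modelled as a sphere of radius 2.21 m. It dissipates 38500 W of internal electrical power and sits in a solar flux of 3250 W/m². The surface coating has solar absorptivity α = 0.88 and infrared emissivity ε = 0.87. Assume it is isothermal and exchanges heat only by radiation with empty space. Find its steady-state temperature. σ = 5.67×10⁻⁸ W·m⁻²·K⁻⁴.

T ≈ 406 K

At steady state, absorbed solar power + internal power = radiated power.
Absorbed: α·S·A_cross = 0.88·3250·15.34 = 43880 W (cross-section πr²).
Total input = 43880 + 38500 = 82380 W.
Radiated: εσ·A_surf·T⁴ with A_surf = 4πr² = 61.38 m².
T⁴ = 82380/(0.87·5.67×10⁻⁸·61.38) = 2.721×10¹⁰ K⁴.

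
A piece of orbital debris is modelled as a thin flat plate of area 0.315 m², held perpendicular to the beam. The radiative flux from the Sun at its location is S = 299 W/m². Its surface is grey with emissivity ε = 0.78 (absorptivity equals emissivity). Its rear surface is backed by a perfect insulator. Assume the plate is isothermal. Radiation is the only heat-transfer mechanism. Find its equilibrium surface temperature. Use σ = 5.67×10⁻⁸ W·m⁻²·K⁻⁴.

At equilibrium, absorbed power = emitted power.
Absorbing cross-section = A = 0.3150 m²; emitting surface = A = 0.3150 m² (ratio 1).
εS·A_cross = εσ·A_surf·T⁴  ⇒  T⁴ = S/(1σ)   (ε cancels).
T⁴ = 299/(1·5.67×10⁻⁸) = 5.273×10⁹ K⁴.
T = (5.273×10⁹)^(1/4).

T ≈ 269 K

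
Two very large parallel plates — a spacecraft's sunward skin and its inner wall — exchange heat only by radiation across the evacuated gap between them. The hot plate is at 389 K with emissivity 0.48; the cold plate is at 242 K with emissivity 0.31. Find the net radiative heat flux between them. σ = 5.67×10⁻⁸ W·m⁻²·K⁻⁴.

For two infinite grey parallel plates, q = σ(T₁⁴ − T₂⁴)/(1/ε₁ + 1/ε₂ − 1).
T₁⁴ − T₂⁴ = 2.290×10¹⁰ − 3.430×10⁹ = 1.947×10¹⁰ K⁴.
1/ε₁ + 1/ε₂ − 1 = 2.083 + 3.226 − 1 = 4.309.
q = 5.67×10⁻⁸ × 1.947×10¹⁰ / 4.309.

q ≈ 256 W/m²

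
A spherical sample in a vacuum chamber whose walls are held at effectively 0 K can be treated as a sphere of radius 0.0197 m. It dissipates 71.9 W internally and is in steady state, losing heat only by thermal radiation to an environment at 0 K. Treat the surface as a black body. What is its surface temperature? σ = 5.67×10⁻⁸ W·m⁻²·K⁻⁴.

T ≈ 714 K

Steady state: internal power = radiated power, P = εσA T⁴.
Radiating area A = 4πr² = 0.004877 m².
T⁴ = P/(εσA) = 71.9/(1.0·5.67×10⁻⁸·0.004877) = 2.600×10¹¹ K⁴.
T = (2.600×10¹¹)^(1/4).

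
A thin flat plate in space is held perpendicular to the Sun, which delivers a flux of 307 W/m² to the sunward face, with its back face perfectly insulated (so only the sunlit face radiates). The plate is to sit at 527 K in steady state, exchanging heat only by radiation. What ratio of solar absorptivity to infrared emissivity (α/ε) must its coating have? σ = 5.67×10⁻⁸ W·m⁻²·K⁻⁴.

α/ε ≈ 14.2

Balance: αS·A = εσ·1A·T⁴ ⇒ α/ε = σT⁴/S.
α/ε = 5.67×10⁻⁸·(527)⁴/307 = 5.67×10⁻⁸·7.713×10¹⁰/307.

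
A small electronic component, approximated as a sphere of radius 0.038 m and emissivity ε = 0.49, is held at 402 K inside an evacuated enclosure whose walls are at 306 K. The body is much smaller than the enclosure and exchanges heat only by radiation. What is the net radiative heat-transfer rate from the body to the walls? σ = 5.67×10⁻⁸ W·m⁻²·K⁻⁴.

P_net ≈ 8.75 W

For a small grey body in a large enclosure: P_net = εσA(T_body⁴ − T_wall⁴).
A = 4πr² = 0.01815 m²; T_body⁴ − T_wall⁴ = 2.612×10¹⁰ − 8.768×10⁹ = 1.735×10¹⁰ K⁴.
|P_net| = 0.49·5.67×10⁻⁸·0.01815·1.735×10¹⁰.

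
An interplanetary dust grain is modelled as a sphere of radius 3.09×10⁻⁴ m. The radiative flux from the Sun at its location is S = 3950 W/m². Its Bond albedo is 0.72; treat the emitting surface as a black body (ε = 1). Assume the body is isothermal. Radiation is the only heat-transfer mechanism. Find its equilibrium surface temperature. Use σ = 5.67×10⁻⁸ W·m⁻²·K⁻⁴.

At equilibrium, absorbed power = emitted power.
Absorbing cross-section = πr² = 3.000×10⁻⁷ m²; emitting surface = 4πr² = 1.200×10⁻⁶ m² (ratio 4).
(1−a)S·A_cross = εσ·A_surf·T⁴  ⇒  T⁴ = (1−a)S/(4σ).
T⁴ = 0.280·3950/(4·5.67×10⁻⁸) = 4.877×10⁹ K⁴.
T = (4.877×10⁹)^(1/4).

T ≈ 264 K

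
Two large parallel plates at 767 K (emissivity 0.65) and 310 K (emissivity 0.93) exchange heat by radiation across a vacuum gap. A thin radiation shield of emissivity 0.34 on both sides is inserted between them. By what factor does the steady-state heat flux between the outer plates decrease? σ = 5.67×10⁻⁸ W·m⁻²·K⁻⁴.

factor ≈ 4.03

Without shield: q₀ = σΔ(T⁴)/(1/ε₁+1/ε₂−1) with denominator 1.614.
With shield the two gaps are in series; the resistances add: (1/ε₁+1/ε_s−1)+(1/ε_s+1/ε₂−1) = 3.480+3.016 = 6.496.
Heat-flux ratio q₀/q = 6.496/1.614.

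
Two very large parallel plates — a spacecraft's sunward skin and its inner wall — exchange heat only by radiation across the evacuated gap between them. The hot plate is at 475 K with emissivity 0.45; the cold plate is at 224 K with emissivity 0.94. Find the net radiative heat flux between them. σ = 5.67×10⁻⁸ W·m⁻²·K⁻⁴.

q ≈ 1200 W/m²

For two infinite grey parallel plates, q = σ(T₁⁴ − T₂⁴)/(1/ε₁ + 1/ε₂ − 1).
T₁⁴ − T₂⁴ = 5.091×10¹⁰ − 2.518×10⁹ = 4.839×10¹⁰ K⁴.
1/ε₁ + 1/ε₂ − 1 = 2.222 + 1.064 − 1 = 2.286.
q = 5.67×10⁻⁸ × 4.839×10¹⁰ / 2.286.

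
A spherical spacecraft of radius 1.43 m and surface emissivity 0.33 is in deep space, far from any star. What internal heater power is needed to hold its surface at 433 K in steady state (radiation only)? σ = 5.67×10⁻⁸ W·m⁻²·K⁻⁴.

P = εσ·4πr²·T⁴.
4πr² = 25.70 m²; T⁴ = 3.515×10¹⁰ K⁴.
P = 0.33·5.67×10⁻⁸·25.70·3.515×10¹⁰.

P ≈ 16900 W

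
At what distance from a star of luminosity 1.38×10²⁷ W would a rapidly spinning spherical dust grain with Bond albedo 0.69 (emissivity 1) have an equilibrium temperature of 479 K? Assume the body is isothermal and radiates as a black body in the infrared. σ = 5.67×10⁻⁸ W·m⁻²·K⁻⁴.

d ≈ 5.34×10¹⁰ m

For an isothermal black-emitting sphere, (1−a)S·πr² = σ·4πr²·T⁴ ⇒ S = 4σT⁴/(1−a).
S = 4·5.67×10⁻⁸·(479)⁴/0.310 = 38510 W/m².
Flux falls as S = L/(4πd²), so d = √(L/(4πS)) = √(1.38×10²⁷/(4π·38510)).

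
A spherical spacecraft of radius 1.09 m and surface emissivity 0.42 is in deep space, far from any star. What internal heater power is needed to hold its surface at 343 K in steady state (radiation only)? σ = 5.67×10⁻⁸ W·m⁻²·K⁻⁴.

P ≈ 4920 W

P = εσ·4πr²·T⁴.
4πr² = 14.93 m²; T⁴ = 1.384×10¹⁰ K⁴.
P = 0.42·5.67×10⁻⁸·14.93·1.384×10¹⁰.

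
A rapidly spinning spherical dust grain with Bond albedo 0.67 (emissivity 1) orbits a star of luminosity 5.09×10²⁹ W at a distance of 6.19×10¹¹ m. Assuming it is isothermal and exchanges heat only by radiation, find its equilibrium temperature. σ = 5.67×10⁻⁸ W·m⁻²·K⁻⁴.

First find the stellar flux at distance d: S = L/(4πd²) = 5.09×10²⁹/(4π·(6.19×10¹¹)²) = 1.057×10⁵ W/m².
For an isothermal sphere, absorbed (1−a)S·πr² = emitted σ·4πr²·T⁴, so T⁴ = (1−a)S/(4σ).
T⁴ = 0.330·1.057×10⁵/(4·5.67×10⁻⁸) = 1.538×10¹¹ K⁴.

T ≈ 626 K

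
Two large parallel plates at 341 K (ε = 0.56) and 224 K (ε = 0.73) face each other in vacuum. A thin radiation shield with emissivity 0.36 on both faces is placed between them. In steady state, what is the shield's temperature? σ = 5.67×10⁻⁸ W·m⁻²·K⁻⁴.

In steady state the net flux on the hot side equals that on the cold side.
σ(T₁⁴−T_s⁴)/D₁ = σ(T_s⁴−T₂⁴)/D₂, with D₁ = 1/ε₁+1/ε_s−1 = 3.563, D₂ = 1/ε_s+1/ε₂−1 = 3.148.
Solve for T_s⁴: T_s⁴ = (D₂·T₁⁴ + D₁·T₂⁴)/(D₁+D₂) = 7.679×10⁹ K⁴.

T_s ≈ 296 K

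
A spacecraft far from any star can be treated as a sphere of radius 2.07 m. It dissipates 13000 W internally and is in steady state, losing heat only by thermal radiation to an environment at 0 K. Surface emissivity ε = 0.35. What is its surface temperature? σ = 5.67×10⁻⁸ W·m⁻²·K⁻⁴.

T ≈ 332 K

Steady state: internal power = radiated power, P = εσA T⁴.
Radiating area A = 4πr² = 53.85 m².
T⁴ = P/(εσA) = 13000/(0.35·5.67×10⁻⁸·53.85) = 1.217×10¹⁰ K⁴.
T = (1.217×10¹⁰)^(1/4).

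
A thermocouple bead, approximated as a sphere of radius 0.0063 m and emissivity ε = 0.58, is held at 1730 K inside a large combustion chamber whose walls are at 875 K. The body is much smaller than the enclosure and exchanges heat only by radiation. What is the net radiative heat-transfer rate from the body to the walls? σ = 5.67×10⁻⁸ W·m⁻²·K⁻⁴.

P_net ≈ 137 W

For a small grey body in a large enclosure: P_net = εσA(T_body⁴ − T_wall⁴).
A = 4πr² = 4.988×10⁻⁴ m²; T_body⁴ − T_wall⁴ = 8.957×10¹² − 5.862×10¹¹ = 8.371×10¹² K⁴.
|P_net| = 0.58·5.67×10⁻⁸·4.988×10⁻⁴·8.371×10¹².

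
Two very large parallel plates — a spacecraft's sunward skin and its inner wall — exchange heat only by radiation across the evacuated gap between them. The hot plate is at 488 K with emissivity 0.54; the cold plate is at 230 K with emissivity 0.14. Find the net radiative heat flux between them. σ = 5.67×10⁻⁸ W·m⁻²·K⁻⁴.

For two infinite grey parallel plates, q = σ(T₁⁴ − T₂⁴)/(1/ε₁ + 1/ε₂ − 1).
T₁⁴ − T₂⁴ = 5.671×10¹⁰ − 2.798×10⁹ = 5.391×10¹⁰ K⁴.
1/ε₁ + 1/ε₂ − 1 = 1.852 + 7.143 − 1 = 7.995.
q = 5.67×10⁻⁸ × 5.391×10¹⁰ / 7.995.

q ≈ 382 W/m²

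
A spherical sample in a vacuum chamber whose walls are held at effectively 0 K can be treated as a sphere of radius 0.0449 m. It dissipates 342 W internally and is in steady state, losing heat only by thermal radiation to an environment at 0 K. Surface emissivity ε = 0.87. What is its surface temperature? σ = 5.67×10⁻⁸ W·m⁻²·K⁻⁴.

Steady state: internal power = radiated power, P = εσA T⁴.
Radiating area A = 4πr² = 0.02533 m².
T⁴ = P/(εσA) = 342/(0.87·5.67×10⁻⁸·0.02533) = 2.737×10¹¹ K⁴.
T = (2.737×10¹¹)^(1/4).

T ≈ 723 K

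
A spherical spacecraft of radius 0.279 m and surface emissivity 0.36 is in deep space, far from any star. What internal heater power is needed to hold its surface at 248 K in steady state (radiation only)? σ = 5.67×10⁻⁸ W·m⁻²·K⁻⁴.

P ≈ 75.5 W

P = εσ·4πr²·T⁴.
4πr² = 0.9782 m²; T⁴ = 3.783×10⁹ K⁴.
P = 0.36·5.67×10⁻⁸·0.9782·3.783×10⁹.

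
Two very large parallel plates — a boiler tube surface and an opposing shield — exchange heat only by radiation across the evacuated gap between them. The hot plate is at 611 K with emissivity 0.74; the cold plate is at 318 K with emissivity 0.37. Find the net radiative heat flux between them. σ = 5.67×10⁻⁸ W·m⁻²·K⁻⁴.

For two infinite grey parallel plates, q = σ(T₁⁴ − T₂⁴)/(1/ε₁ + 1/ε₂ − 1).
T₁⁴ − T₂⁴ = 1.394×10¹¹ − 1.023×10¹⁰ = 1.291×10¹¹ K⁴.
1/ε₁ + 1/ε₂ − 1 = 1.351 + 2.703 − 1 = 3.054.
q = 5.67×10⁻⁸ × 1.291×10¹¹ / 3.054.

q ≈ 2400 W/m²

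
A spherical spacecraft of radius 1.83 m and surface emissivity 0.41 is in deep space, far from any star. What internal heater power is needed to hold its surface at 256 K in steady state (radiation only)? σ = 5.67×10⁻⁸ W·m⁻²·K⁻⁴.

P ≈ 4200 W

P = εσ·4πr²·T⁴.
4πr² = 42.08 m²; T⁴ = 4.295×10⁹ K⁴.
P = 0.41·5.67×10⁻⁸·42.08·4.295×10⁹.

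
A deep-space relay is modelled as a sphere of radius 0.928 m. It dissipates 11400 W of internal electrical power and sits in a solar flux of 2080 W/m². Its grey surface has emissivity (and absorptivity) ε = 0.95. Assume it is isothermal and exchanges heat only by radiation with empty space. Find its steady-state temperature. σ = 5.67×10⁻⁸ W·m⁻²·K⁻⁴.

At steady state, absorbed solar power + internal power = radiated power.
Absorbed: α·S·A_cross = 0.95·2080·2.705 = 5346 W (cross-section πr²).
Total input = 5346 + 11400 = 16750 W.
Radiated: εσ·A_surf·T⁴ with A_surf = 4πr² = 10.82 m².
T⁴ = 16750/(0.95·5.67×10⁻⁸·10.82) = 2.873×10¹⁰ K⁴.

T ≈ 412 K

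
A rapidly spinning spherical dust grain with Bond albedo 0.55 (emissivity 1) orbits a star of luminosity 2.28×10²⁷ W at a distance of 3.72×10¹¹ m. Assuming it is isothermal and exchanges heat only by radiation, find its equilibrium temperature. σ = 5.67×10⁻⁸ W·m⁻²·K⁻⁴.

First find the stellar flux at distance d: S = L/(4πd²) = 2.28×10²⁷/(4π·(3.72×10¹¹)²) = 1311 W/m².
For an isothermal sphere, absorbed (1−a)S·πr² = emitted σ·4πr²·T⁴, so T⁴ = (1−a)S/(4σ).
T⁴ = 0.450·1311/(4·5.67×10⁻⁸) = 2.601×10⁹ K⁴.

T ≈ 226 K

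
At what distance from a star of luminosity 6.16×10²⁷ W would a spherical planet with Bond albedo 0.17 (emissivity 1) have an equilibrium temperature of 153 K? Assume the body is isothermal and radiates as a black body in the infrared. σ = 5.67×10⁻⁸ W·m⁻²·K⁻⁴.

d ≈ 1.81×10¹² m

For an isothermal black-emitting sphere, (1−a)S·πr² = σ·4πr²·T⁴ ⇒ S = 4σT⁴/(1−a).
S = 4·5.67×10⁻⁸·(153)⁴/0.830 = 149.7 W/m².
Flux falls as S = L/(4πd²), so d = √(L/(4πS)) = √(6.16×10²⁷/(4π·149.7)).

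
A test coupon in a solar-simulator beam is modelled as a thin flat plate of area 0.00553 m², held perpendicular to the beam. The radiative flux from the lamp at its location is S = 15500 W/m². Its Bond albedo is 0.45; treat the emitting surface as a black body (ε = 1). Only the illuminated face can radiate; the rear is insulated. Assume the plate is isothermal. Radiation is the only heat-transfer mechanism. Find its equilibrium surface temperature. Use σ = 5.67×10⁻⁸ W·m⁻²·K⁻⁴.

T ≈ 623 K

At equilibrium, absorbed power = emitted power.
Absorbing cross-section = A = 0.005530 m²; emitting surface = A = 0.005530 m² (ratio 1).
(1−a)S·A_cross = εσ·A_surf·T⁴  ⇒  T⁴ = (1−a)S/(1σ).
T⁴ = 0.550·15500/(1·5.67×10⁻⁸) = 1.504×10¹¹ K⁴.
T = (1.504×10¹¹)^(1/4).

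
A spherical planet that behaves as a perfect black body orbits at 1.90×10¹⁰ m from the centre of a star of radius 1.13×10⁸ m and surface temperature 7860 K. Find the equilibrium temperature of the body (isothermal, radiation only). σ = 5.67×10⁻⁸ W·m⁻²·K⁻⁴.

T ≈ 429 K

The star's surface emits σT_*⁴; at distance d the flux is S = σT_*⁴(R_*/d)².
S = 5.67×10⁻⁸·(7860)⁴·(1.13×10⁸/1.90×10¹⁰)² = 7655 W/m².
For an isothermal sphere T⁴ = (1−a)S/(4σ) = 3.375×10¹⁰ K⁴.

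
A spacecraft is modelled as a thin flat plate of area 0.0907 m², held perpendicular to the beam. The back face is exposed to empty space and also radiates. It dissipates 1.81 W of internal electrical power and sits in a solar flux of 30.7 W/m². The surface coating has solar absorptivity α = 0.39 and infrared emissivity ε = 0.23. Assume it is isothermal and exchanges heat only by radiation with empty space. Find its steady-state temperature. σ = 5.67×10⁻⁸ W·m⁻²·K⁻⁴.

T ≈ 187 K

At steady state, absorbed solar power + internal power = radiated power.
Absorbed: α·S·A_cross = 0.39·30.7·0.09070 = 1.086 W (cross-section A).
Total input = 1.086 + 1.81 = 2.896 W.
Radiated: εσ·A_surf·T⁴ with A_surf = 2A = 0.1814 m².
T⁴ = 2.896/(0.23·5.67×10⁻⁸·0.1814) = 1.224×10⁹ K⁴.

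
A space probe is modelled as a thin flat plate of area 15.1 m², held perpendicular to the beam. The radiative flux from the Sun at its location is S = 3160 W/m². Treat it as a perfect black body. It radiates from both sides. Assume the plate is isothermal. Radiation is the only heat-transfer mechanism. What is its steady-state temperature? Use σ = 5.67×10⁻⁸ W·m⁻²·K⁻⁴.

At equilibrium, absorbed power = emitted power.
Absorbing cross-section = A = 15.10 m²; emitting surface = 2A = 30.20 m² (ratio 2).
S·A_cross = εσ·A_surf·T⁴  ⇒  T⁴ = S/(2σ).
T⁴ = 1.00·3160/(2·5.67×10⁻⁸) = 2.787×10¹⁰ K⁴.
T = (2.787×10¹⁰)^(1/4).

T ≈ 409 K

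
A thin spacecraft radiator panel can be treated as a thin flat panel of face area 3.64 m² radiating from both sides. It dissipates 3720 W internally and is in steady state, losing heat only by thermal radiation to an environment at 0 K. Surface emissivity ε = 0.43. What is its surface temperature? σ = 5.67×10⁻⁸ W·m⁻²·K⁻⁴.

Steady state: internal power = radiated power, P = εσA T⁴.
Radiating area A = 2·3.64 = 7.280 m².
T⁴ = P/(εσA) = 3720/(0.43·5.67×10⁻⁸·7.280) = 2.096×10¹⁰ K⁴.
T = (2.096×10¹⁰)^(1/4).

T ≈ 380 K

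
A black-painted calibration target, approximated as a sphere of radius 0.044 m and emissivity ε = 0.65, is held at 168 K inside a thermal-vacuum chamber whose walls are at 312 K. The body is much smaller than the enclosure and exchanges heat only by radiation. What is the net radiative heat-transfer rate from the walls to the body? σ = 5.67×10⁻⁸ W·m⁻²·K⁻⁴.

For a small grey body in a large enclosure: P_net = εσA(T_body⁴ − T_wall⁴).
A = 4πr² = 0.02433 m²; T_body⁴ − T_wall⁴ = 7.966×10⁸ − 9.476×10⁹ = -8.679×10⁹ K⁴.
|P_net| = 0.65·5.67×10⁻⁸·0.02433·8.679×10⁹.

P_net ≈ 7.78 W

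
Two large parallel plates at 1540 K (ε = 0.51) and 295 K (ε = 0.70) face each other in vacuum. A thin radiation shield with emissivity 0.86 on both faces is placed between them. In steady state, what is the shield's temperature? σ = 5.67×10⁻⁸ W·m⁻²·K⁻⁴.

T_s ≈ 1250 K

In steady state the net flux on the hot side equals that on the cold side.
σ(T₁⁴−T_s⁴)/D₁ = σ(T_s⁴−T₂⁴)/D₂, with D₁ = 1/ε₁+1/ε_s−1 = 2.124, D₂ = 1/ε_s+1/ε₂−1 = 1.591.
Solve for T_s⁴: T_s⁴ = (D₂·T₁⁴ + D₁·T₂⁴)/(D₁+D₂) = 2.414×10¹² K⁴.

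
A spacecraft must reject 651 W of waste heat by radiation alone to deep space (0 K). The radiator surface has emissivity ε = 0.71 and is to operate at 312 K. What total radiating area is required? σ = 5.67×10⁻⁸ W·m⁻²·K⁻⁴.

A ≈ 1.71 m²

P = εσA T⁴ ⇒ A = P/(εσT⁴).
T⁴ = 9.476×10⁹ K⁴.
A = 651/(0.71 × 5.67×10⁻⁸ × 9.476×10⁹).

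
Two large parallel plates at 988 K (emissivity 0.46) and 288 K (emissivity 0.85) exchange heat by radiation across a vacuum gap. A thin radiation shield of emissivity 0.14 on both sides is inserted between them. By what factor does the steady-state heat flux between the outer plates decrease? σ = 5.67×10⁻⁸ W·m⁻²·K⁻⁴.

Without shield: q₀ = σΔ(T⁴)/(1/ε₁+1/ε₂−1) with denominator 2.350.
With shield the two gaps are in series; the resistances add: (1/ε₁+1/ε_s−1)+(1/ε_s+1/ε₂−1) = 8.317+7.319 = 15.64.
Heat-flux ratio q₀/q = 15.64/2.350.

factor ≈ 6.65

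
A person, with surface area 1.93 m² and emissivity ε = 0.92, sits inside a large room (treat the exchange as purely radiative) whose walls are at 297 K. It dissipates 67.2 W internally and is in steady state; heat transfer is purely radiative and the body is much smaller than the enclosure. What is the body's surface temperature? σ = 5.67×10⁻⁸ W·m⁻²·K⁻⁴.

For a small grey body in a large enclosure, net radiated power = εσA(T⁴ − T_w⁴).
Steady state: P = εσA(T⁴ − T_w⁴) with A = 1.93 m².
T⁴ = P/(εσA) + T_w⁴ = 67.2/(0.92·5.67×10⁻⁸·1.930) + (297)⁴
    = 6.675×10⁸ + 7.781×10⁹ = 8.448×10⁹ K⁴.

T ≈ 303 K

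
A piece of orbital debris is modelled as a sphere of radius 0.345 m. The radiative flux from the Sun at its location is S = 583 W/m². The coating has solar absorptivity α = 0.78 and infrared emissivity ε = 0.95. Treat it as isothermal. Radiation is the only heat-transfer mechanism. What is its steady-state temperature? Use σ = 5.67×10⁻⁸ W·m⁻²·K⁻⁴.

At equilibrium, absorbed power = emitted power.
Absorbing cross-section = πr² = 0.3739 m²; emitting surface = 4πr² = 1.496 m² (ratio 4).
αS·A_cross = εσ·A_surf·T⁴  ⇒  T⁴ = αS/(ε·4σ).
T⁴ = 0.780·583/(0.95·4·5.67×10⁻⁸) = 2.111×10⁹ K⁴.
T = (2.111×10⁹)^(1/4).

T ≈ 214 K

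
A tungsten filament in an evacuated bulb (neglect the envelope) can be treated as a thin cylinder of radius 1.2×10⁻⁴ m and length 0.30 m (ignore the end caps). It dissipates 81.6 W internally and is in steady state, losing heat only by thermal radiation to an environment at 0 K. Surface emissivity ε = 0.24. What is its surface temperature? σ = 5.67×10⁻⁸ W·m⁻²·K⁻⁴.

Steady state: internal power = radiated power, P = εσA T⁴.
Radiating area A = 2πrL = 2.262×10⁻⁴ m².
T⁴ = P/(εσA) = 81.6/(0.24·5.67×10⁻⁸·2.262×10⁻⁴) = 2.651×10¹³ K⁴.
T = (2.651×10¹³)^(1/4).

T ≈ 2270 K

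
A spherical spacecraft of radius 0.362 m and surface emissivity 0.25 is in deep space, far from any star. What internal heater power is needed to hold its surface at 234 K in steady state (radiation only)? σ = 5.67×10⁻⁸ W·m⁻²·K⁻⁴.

P = εσ·4πr²·T⁴.
4πr² = 1.647 m²; T⁴ = 2.998×10⁹ K⁴.
P = 0.25·5.67×10⁻⁸·1.647·2.998×10⁹.

P ≈ 70.0 W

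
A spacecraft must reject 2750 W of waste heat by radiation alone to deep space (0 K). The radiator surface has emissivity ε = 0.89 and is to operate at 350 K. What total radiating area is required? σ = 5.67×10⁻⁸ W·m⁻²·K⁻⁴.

A ≈ 3.63 m²

P = εσA T⁴ ⇒ A = P/(εσT⁴).
T⁴ = 1.501×10¹⁰ K⁴.
A = 2750/(0.89 × 5.67×10⁻⁸ × 1.501×10¹⁰).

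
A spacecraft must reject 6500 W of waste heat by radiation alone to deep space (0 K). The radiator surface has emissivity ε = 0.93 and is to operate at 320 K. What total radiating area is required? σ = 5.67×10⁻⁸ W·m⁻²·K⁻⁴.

P = εσA T⁴ ⇒ A = P/(εσT⁴).
T⁴ = 1.049×10¹⁰ K⁴.
A = 6500/(0.93 × 5.67×10⁻⁸ × 1.049×10¹⁰).

A ≈ 11.8 m²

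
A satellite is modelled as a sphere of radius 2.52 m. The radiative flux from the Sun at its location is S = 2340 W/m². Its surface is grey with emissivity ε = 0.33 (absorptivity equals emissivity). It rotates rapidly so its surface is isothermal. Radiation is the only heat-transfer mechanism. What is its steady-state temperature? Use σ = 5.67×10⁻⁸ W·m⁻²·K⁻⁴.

T ≈ 319 K

At equilibrium, absorbed power = emitted power.
Absorbing cross-section = πr² = 19.95 m²; emitting surface = 4πr² = 79.80 m² (ratio 4).
εS·A_cross = εσ·A_surf·T⁴  ⇒  T⁴ = S/(4σ)   (ε cancels).
T⁴ = 2340/(4·5.67×10⁻⁸) = 1.032×10¹⁰ K⁴.
T = (1.032×10¹⁰)^(1/4).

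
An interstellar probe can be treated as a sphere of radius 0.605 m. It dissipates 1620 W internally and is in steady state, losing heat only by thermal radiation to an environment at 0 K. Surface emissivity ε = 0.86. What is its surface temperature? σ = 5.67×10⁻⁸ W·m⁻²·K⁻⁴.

T ≈ 292 K

Steady state: internal power = radiated power, P = εσA T⁴.
Radiating area A = 4πr² = 4.600 m².
T⁴ = P/(εσA) = 1620/(0.86·5.67×10⁻⁸·4.600) = 7.223×10⁹ K⁴.
T = (7.223×10⁹)^(1/4).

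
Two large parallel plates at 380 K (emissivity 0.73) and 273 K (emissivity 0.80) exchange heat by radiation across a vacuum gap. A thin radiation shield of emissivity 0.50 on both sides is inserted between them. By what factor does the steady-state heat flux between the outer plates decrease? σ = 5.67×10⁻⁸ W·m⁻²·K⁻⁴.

Without shield: q₀ = σΔ(T⁴)/(1/ε₁+1/ε₂−1) with denominator 1.620.
With shield the two gaps are in series; the resistances add: (1/ε₁+1/ε_s−1)+(1/ε_s+1/ε₂−1) = 2.370+2.250 = 4.620.
Heat-flux ratio q₀/q = 4.620/1.620.

factor ≈ 2.85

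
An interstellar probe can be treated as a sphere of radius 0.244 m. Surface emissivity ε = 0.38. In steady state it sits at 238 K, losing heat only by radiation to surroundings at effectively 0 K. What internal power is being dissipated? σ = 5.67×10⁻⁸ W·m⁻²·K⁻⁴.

P ≈ 51.7 W

Steady state: P = εσA T⁴.
A = 4πr² = 0.7482 m²; T⁴ = (238)⁴ = 3.209×10⁹ K⁴.
P = 0.38 × 5.67×10⁻⁸ × 0.7482 × 3.209×10⁹.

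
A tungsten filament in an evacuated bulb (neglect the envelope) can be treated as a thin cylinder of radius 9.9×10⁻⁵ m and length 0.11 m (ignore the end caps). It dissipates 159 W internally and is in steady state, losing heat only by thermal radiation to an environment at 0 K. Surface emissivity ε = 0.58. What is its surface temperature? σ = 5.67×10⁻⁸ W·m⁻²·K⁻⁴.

T ≈ 2900 K

Steady state: internal power = radiated power, P = εσA T⁴.
Radiating area A = 2πrL = 6.842×10⁻⁵ m².
T⁴ = P/(εσA) = 159/(0.58·5.67×10⁻⁸·6.842×10⁻⁵) = 7.066×10¹³ K⁴.
T = (7.066×10¹³)^(1/4).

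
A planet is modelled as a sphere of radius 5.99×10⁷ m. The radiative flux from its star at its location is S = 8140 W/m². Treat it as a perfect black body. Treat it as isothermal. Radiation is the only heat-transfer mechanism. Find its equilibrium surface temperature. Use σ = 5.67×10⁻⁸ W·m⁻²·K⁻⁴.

T ≈ 435 K

At equilibrium, absorbed power = emitted power.
Absorbing cross-section = πr² = 1.127×10¹⁶ m²; emitting surface = 4πr² = 4.509×10¹⁶ m² (ratio 4).
S·A_cross = εσ·A_surf·T⁴  ⇒  T⁴ = S/(4σ).
T⁴ = 1.00·8140/(4·5.67×10⁻⁸) = 3.589×10¹⁰ K⁴.
T = (3.589×10¹⁰)^(1/4).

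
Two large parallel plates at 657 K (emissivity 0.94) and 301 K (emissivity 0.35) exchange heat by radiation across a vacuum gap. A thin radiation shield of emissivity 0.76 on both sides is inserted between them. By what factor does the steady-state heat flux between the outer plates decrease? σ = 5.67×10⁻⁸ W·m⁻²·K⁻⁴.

Without shield: q₀ = σΔ(T⁴)/(1/ε₁+1/ε₂−1) with denominator 2.921.
With shield the two gaps are in series; the resistances add: (1/ε₁+1/ε_s−1)+(1/ε_s+1/ε₂−1) = 1.380+3.173 = 4.553.
Heat-flux ratio q₀/q = 4.553/2.921.

factor ≈ 1.56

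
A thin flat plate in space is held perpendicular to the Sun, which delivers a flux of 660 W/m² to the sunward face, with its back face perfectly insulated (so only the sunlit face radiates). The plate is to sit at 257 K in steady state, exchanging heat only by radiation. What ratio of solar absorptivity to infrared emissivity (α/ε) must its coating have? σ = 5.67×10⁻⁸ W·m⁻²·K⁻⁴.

α/ε ≈ 0.375

Balance: αS·A = εσ·1A·T⁴ ⇒ α/ε = σT⁴/S.
α/ε = 5.67×10⁻⁸·(257)⁴/660 = 5.67×10⁻⁸·4.362×10⁹/660.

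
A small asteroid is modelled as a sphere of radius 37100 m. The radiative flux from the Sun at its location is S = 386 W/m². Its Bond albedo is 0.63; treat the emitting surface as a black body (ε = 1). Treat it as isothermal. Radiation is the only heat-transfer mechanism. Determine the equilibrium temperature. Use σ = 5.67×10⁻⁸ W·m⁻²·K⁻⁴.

T ≈ 158 K

At equilibrium, absorbed power = emitted power.
Absorbing cross-section = πr² = 4.324×10⁹ m²; emitting surface = 4πr² = 1.730×10¹⁰ m² (ratio 4).
(1−a)S·A_cross = εσ·A_surf·T⁴  ⇒  T⁴ = (1−a)S/(4σ).
T⁴ = 0.370·386/(4·5.67×10⁻⁸) = 6.297×10⁸ K⁴.
T = (6.297×10⁸)^(1/4).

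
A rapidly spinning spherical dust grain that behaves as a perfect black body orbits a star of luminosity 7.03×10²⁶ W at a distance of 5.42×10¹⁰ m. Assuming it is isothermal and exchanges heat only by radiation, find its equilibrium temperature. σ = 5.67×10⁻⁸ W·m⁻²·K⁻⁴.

T ≈ 538 K

First find the stellar flux at distance d: S = L/(4πd²) = 7.03×10²⁶/(4π·(5.42×10¹⁰)²) = 19040 W/m².
For an isothermal sphere, absorbed (1−a)S·πr² = emitted σ·4πr²·T⁴, so T⁴ = (1−a)S/(4σ).
T⁴ = 1.00·19040/(4·5.67×10⁻⁸) = 8.397×10¹⁰ K⁴.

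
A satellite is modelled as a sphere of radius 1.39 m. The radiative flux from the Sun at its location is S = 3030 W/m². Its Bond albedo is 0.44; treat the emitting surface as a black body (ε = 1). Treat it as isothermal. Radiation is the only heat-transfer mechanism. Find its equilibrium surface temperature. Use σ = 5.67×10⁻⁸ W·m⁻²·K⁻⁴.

At equilibrium, absorbed power = emitted power.
Absorbing cross-section = πr² = 6.070 m²; emitting surface = 4πr² = 24.28 m² (ratio 4).
(1−a)S·A_cross = εσ·A_surf·T⁴  ⇒  T⁴ = (1−a)S/(4σ).
T⁴ = 0.560·3030/(4·5.67×10⁻⁸) = 7.481×10⁹ K⁴.
T = (7.481×10⁹)^(1/4).

T ≈ 294 K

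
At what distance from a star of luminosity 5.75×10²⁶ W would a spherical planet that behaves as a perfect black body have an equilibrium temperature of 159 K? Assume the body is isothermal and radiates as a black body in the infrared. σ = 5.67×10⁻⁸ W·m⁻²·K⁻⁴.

d ≈ 5.62×10¹¹ m

For an isothermal black-emitting sphere, (1−a)S·πr² = σ·4πr²·T⁴ ⇒ S = 4σT⁴/(1−a).
S = 4·5.67×10⁻⁸·(159)⁴/1.00 = 145.0 W/m².
Flux falls as S = L/(4πd²), so d = √(L/(4πS)) = √(5.75×10²⁶/(4π·145.0)).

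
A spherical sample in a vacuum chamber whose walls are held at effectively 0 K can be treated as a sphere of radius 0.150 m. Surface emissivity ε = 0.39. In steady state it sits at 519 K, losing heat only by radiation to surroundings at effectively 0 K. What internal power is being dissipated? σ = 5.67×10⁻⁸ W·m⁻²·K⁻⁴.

Steady state: P = εσA T⁴.
A = 4πr² = 0.2827 m²; T⁴ = (519)⁴ = 7.256×10¹⁰ K⁴.
P = 0.39 × 5.67×10⁻⁸ × 0.2827 × 7.256×10¹⁰.

P ≈ 454 W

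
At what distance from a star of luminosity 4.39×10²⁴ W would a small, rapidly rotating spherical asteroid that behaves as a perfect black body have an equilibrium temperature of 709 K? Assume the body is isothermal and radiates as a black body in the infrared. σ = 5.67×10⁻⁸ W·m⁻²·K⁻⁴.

For an isothermal black-emitting sphere, (1−a)S·πr² = σ·4πr²·T⁴ ⇒ S = 4σT⁴/(1−a).
S = 4·5.67×10⁻⁸·(709)⁴/1.00 = 57310 W/m².
Flux falls as S = L/(4πd²), so d = √(L/(4πS)) = √(4.39×10²⁴/(4π·57310)).

d ≈ 2.47×10⁹ m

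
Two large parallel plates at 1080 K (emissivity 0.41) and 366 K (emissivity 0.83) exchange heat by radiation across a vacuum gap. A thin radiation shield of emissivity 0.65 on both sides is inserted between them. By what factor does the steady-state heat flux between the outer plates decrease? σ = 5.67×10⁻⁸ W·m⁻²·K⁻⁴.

Without shield: q₀ = σΔ(T⁴)/(1/ε₁+1/ε₂−1) with denominator 2.644.
With shield the two gaps are in series; the resistances add: (1/ε₁+1/ε_s−1)+(1/ε_s+1/ε₂−1) = 2.977+1.743 = 4.721.
Heat-flux ratio q₀/q = 4.721/2.644.

factor ≈ 1.79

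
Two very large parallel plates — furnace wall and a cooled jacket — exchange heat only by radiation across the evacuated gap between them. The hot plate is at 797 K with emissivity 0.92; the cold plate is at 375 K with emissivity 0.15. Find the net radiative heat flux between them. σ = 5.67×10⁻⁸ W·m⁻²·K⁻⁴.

For two infinite grey parallel plates, q = σ(T₁⁴ − T₂⁴)/(1/ε₁ + 1/ε₂ − 1).
T₁⁴ − T₂⁴ = 4.035×10¹¹ − 1.978×10¹⁰ = 3.837×10¹¹ K⁴.
1/ε₁ + 1/ε₂ − 1 = 1.087 + 6.667 − 1 = 6.754.
q = 5.67×10⁻⁸ × 3.837×10¹¹ / 6.754.

q ≈ 3220 W/m²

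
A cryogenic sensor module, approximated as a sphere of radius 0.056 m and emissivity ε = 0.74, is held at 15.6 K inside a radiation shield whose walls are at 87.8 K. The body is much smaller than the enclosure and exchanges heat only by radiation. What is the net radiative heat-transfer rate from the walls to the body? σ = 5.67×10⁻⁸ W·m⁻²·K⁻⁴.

P_net ≈ 0.0982 W

For a small grey body in a large enclosure: P_net = εσA(T_body⁴ − T_wall⁴).
A = 4πr² = 0.03941 m²; T_body⁴ − T_wall⁴ = 59220 − 5.943×10⁷ = -5.937×10⁷ K⁴.
|P_net| = 0.74·5.67×10⁻⁸·0.03941·5.937×10⁷.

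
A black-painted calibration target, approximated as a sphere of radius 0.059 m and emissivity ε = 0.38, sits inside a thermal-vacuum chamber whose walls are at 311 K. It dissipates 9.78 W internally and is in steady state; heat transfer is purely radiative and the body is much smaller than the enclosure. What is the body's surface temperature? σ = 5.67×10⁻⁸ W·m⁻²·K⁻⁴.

For a small grey body in a large enclosure, net radiated power = εσA(T⁴ − T_w⁴).
Steady state: P = εσA(T⁴ − T_w⁴) with A = 4πr² = 0.04374 m².
T⁴ = P/(εσA) + T_w⁴ = 9.78/(0.38·5.67×10⁻⁸·0.04374) + (311)⁴
    = 1.038×10¹⁰ + 9.355×10⁹ = 1.973×10¹⁰ K⁴.

T ≈ 375 K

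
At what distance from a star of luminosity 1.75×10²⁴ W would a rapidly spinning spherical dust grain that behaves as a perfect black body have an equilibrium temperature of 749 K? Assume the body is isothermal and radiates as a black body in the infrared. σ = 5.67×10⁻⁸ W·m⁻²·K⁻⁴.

For an isothermal black-emitting sphere, (1−a)S·πr² = σ·4πr²·T⁴ ⇒ S = 4σT⁴/(1−a).
S = 4·5.67×10⁻⁸·(749)⁴/1.00 = 71380 W/m².
Flux falls as S = L/(4πd²), so d = √(L/(4πS)) = √(1.75×10²⁴/(4π·71380)).

d ≈ 1.40×10⁹ m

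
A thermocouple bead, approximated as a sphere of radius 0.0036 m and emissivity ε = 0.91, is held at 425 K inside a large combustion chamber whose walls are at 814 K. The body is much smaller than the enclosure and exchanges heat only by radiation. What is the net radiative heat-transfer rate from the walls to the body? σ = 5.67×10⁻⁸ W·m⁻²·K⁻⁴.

For a small grey body in a large enclosure: P_net = εσA(T_body⁴ − T_wall⁴).
A = 4πr² = 1.629×10⁻⁴ m²; T_body⁴ − T_wall⁴ = 3.263×10¹⁰ − 4.390×10¹¹ = -4.064×10¹¹ K⁴.
|P_net| = 0.91·5.67×10⁻⁸·1.629×10⁻⁴·4.064×10¹¹.

P_net ≈ 3.42 W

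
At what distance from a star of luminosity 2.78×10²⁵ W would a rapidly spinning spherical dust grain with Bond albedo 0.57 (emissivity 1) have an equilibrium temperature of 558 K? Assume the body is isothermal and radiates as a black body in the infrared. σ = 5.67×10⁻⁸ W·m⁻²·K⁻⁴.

For an isothermal black-emitting sphere, (1−a)S·πr² = σ·4πr²·T⁴ ⇒ S = 4σT⁴/(1−a).
S = 4·5.67×10⁻⁸·(558)⁴/0.430 = 51130 W/m².
Flux falls as S = L/(4πd²), so d = √(L/(4πS)) = √(2.78×10²⁵/(4π·51130)).

d ≈ 6.58×10⁹ m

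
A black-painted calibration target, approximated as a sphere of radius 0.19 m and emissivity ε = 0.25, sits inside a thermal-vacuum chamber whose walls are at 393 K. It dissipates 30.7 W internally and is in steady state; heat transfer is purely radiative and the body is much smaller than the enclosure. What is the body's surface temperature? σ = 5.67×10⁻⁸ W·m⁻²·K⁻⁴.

T ≈ 411 K

For a small grey body in a large enclosure, net radiated power = εσA(T⁴ − T_w⁴).
Steady state: P = εσA(T⁴ − T_w⁴) with A = 4πr² = 0.4536 m².
T⁴ = P/(εσA) + T_w⁴ = 30.7/(0.25·5.67×10⁻⁸·0.4536) + (393)⁴
    = 4.774×10⁹ + 2.385×10¹⁰ = 2.863×10¹⁰ K⁴.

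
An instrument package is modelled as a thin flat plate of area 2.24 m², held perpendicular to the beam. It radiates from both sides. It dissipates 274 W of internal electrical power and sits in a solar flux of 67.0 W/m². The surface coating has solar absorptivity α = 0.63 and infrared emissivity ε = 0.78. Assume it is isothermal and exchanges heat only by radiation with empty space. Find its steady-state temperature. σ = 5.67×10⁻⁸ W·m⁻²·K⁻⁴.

At steady state, absorbed solar power + internal power = radiated power.
Absorbed: α·S·A_cross = 0.63·67.0·2.240 = 94.55 W (cross-section A).
Total input = 94.55 + 274 = 368.6 W.
Radiated: εσ·A_surf·T⁴ with A_surf = 2A = 4.480 m².
T⁴ = 368.6/(0.78·5.67×10⁻⁸·4.480) = 1.860×10⁹ K⁴.

T ≈ 208 K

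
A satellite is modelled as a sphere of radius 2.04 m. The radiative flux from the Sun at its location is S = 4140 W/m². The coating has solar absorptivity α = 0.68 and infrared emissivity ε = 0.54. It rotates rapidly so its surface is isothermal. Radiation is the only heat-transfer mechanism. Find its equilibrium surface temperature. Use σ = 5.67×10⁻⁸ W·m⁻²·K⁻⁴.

T ≈ 389 K

At equilibrium, absorbed power = emitted power.
Absorbing cross-section = πr² = 13.07 m²; emitting surface = 4πr² = 52.30 m² (ratio 4).
αS·A_cross = εσ·A_surf·T⁴  ⇒  T⁴ = αS/(ε·4σ).
T⁴ = 0.680·4140/(0.54·4·5.67×10⁻⁸) = 2.299×10¹⁰ K⁴.
T = (2.299×10¹⁰)^(1/4).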